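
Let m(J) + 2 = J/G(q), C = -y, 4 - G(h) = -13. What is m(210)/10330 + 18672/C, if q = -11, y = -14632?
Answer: 205097822/160595345 ≈ 1.2771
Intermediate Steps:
G(h) = 17 (G(h) = 4 - 1*(-13) = 4 + 13 = 17)
C = 14632 (C = -1*(-14632) = 14632)
m(J) = -2 + J/17
m(210)/10330 + 18672/C = (-2 + (1/17)*210)/10330 + 18672/14632 = (-2 + 210/17)*(1/10330) + 18672*(1/14632) = (176/17)*(1/10330) + 2334/1829 = 88/87805 + 2334/1829 = 205097822/160595345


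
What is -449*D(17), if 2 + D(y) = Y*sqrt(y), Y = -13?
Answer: 898 + 5837*sqrt(17) ≈ 24965.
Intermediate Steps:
D(y) = -2 - 13*sqrt(y)
-449*D(17) = -449*(-2 - 13*sqrt(17)) = 898 + 5837*sqrt(17)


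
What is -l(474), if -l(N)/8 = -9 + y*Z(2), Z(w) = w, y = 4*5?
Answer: 248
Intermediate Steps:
y = 20
l(N) = -248 (l(N) = -8*(-9 + 20*2) = -8*(-9 + 40) = -8*31 = -248)
-l(474) = -1*(-248) = 248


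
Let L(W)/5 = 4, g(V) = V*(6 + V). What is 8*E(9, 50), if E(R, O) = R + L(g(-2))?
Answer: 232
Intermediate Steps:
L(W) = 20 (L(W) = 5*4 = 20)
E(R, O) = 20 + R (E(R, O) = R + 20 = 20 + R)
8*E(9, 50) = 8*(20 + 9) = 8*29 = 232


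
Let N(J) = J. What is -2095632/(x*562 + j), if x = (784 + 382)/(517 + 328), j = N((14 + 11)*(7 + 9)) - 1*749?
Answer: -196756560/40043 ≈ -4913.6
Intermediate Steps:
j = -349 (j = (14 + 11)*(7 + 9) - 1*749 = 25*16 - 749 = 400 - 749 = -349)
x = 1166/845 ≈ 1.3799
-2095632/(x*562 + j) = -2095632/((1166/845)*562 - 349) = -2095632/(655292/845 - 349) = -2095632/360387/845 = -2095632*845/360387 = -196756560/40043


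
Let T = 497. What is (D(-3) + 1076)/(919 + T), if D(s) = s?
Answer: 1073/1416 ≈ 0.75777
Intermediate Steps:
(D(-3) + 1076)/(919 + T) = (-3 + 1076)/(919 + 497) = 1073/1416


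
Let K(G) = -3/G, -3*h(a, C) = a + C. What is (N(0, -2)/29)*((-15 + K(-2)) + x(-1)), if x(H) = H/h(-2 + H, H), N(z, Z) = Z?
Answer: 57/58 ≈ 0.98276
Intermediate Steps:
h(a, C) = -C/3 - a/3 (h(a, C) = -(a + C)/3 = -(C + a)/3 = -C/3 - a/3)
x(H) = H/(⅔ - 2*H/3) (x(H) = H/(-H/3 - (-2 + H)/3) = H/(-H/3 + (⅔ - H/3)) = H/(⅔ - 2*H/3))
(N(0, -2)/29)*((-15 + K(-2)) + x(-1)) = (-2/29)*((-15 - 3/(-2)) - 3*(-1)/(-2 + 2*(-1))) = (-2*1/29)*((-15 - 3*(-½)) - 3*(-1)/(-2 - 2)) = -2*((-15 + 3/2) - 3*(-1)/(-4))/29 = -2*(-27/2 - 3*(-1)*(-¼))/29 = -2*(-27/2 - ¾)/29 = -2/29*(-57/4) = 57/58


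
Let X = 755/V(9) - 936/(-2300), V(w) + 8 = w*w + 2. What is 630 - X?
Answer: 1068683/1725 ≈ 619.53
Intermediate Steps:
V(w) = -6 + w² (V(w) = -8 + (w*w + 2) = -8 + (w² + 2) = -8 + (2 + w²) = -6 + w²)
X = 18067/1725 (X = 755/(-6 + 9²) - 936/(-2300) = 755/(-6 + 81) - 936*(-1/2300) = 755/75 + 234/575 = 755*(1/75) + 234/575 = 151/15 + 234/575 = 18067/1725 ≈ 10.474)
630 - X = 630 - 1*18067/1725 = 630 - 18067/1725 = 1068683/1725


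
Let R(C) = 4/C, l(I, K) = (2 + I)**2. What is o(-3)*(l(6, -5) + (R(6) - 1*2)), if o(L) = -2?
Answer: -376/3 ≈ -125.33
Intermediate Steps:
o(-3)*(l(6, -5) + (R(6) - 1*2)) = -2*((2 + 6)**2 + (4/6 - 1*2)) = -2*(8**2 + (4*(1/6) - 2)) = -2*(64 + (2/3 - 2)) = -2*(64 - 4/3) = -2*188/3 = -376/3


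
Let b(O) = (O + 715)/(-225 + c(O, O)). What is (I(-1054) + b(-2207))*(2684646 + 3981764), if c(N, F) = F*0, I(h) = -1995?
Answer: -596487701006/45 ≈ -1.3255e+10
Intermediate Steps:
c(N, F) = 0
b(O) = -143/45 - O/225 (b(O) = (O + 715)/(-225 + 0) = (715 + O)/(-225) = (715 + O)*(-1/225) = -143/45 - O/225)
(I(-1054) + b(-2207))*(2684646 + 3981764) = (-1995 + (-143/45 - 1/225*(-2207)))*(2684646 + 3981764) = (-1995 + (-143/45 + 2207/225))*6666410 = (-1995 + 1492/225)*6666410 = -447383/225*6666410 = -596487701006/45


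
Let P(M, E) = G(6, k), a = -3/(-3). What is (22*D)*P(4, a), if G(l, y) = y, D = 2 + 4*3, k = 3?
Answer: 924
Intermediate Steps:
a = 1 (a = -3*(-1/3) = 1)
D = 14 (D = 2 + 12 = 14)
P(M, E) = 3
(22*D)*P(4, a) = (22*14)*3 = 308*3 = 924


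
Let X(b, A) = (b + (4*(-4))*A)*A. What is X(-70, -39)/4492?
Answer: -10803/2246 ≈ -4.8099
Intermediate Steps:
X(b, A) = A*(b - 16*A) (X(b, A) = (b - 16*A)*A = A*(b - 16*A))
X(-70, -39)/4492 = -39*(-70 - 16*(-39))/4492 = -39*(-70 + 624)*(1/4492) = -39*554*(1/4492) = -21606*1/4492 = -10803/2246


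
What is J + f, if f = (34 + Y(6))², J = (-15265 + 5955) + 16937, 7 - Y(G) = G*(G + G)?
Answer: 8588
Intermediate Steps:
Y(G) = 7 - 2*G² (Y(G) = 7 - G*(G + G) = 7 - G*2*G = 7 - 2*G²)
J = 7627 (J = -9310 + 16937 = 7627)
f = 961 (f = (34 + (7 - 2*6²))² = (34 + (7 - 2*36))² = (34 + (7 - 72))² = (34 - 65)² = (-31)² = 961)
J + f = 7627 + 961 = 8588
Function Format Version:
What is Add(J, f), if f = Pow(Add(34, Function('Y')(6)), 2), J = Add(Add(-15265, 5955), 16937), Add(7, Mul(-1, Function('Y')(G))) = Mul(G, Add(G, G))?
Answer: 8588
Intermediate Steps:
Function('Y')(G) = Add(7, Mul(-2, Pow(G, 2))) (Function('Y')(G) = Add(7, Mul(-1, Mul(G, Add(G, G)))) = Add(7, Mul(-1, Mul(G, Mul(2, G)))) = Add(7, Mul(-1, Mul(2, Pow(G, 2)))) = Add(7, Mul(-2, Pow(G, 2))))
J = 7627 (J = Add(-9310, 16937) = 7627)
f = 961 (f = Pow(Add(34, Add(7, Mul(-2, Pow(6, 2)))), 2) = Pow(Add(34, Add(7, Mul(-2, 36))), 2) = Pow(Add(34, Add(7, -72)), 2) = Pow(Add(34, -65), 2) = Pow(-31, 2) = 961)
Add(J, f) = Add(7627, 961) = 8588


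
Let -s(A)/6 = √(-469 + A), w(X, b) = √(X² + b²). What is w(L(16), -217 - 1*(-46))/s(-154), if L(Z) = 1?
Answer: I*√18217766/3738 ≈ 1.1418*I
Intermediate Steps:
s(A) = -6*√(-469 + A)
w(L(16), -217 - 1*(-46))/s(-154) = √(1² + (-217 - 1*(-46))²)/((-6*√(-469 - 154))) = √(1 + (-217 + 46)²)/((-6*I*√623)) = √(1 + (-171)²)/((-6*I*√623)) = √(1 + 29241)/((-6*I*√623)) = √29242*(I*√623/3738) = I*√18217766/3738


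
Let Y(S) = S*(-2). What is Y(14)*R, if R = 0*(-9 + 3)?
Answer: 0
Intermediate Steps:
R = 0 (R = 0*(-6) = 0)
Y(S) = -2*S
Y(14)*R = -2*14*0 = -28*0 = 0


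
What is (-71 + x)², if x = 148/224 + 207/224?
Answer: 241771401/50176 ≈ 4818.5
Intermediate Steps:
x = 355/224 (x = 148*(1/224) + 207*(1/224) = 37/56 + 207/224 = 355/224 ≈ 1.5848)
(-71 + x)² = (-71 + 355/224)² = (-15549/224)² = 241771401/50176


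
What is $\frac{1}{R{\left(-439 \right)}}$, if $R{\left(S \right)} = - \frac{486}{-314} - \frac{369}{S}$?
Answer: $\frac{68923}{164610} \approx 0.4187$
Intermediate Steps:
$R{\left(S \right)} = \frac{243}{157} - \frac{369}{S}$ ($R{\left(S \right)} = \left(-486\right) \left(- \frac{1}{314}\right) - \frac{369}{S} = \frac{243}{157} - \frac{369}{S}$)
$\frac{1}{R{\left(-439 \right)}} = \frac{1}{\frac{243}{157} - \frac{369}{-439}} = \frac{1}{\frac{243}{157} - - \frac{369}{439}} = \frac{1}{\frac{243}{157} + \frac{369}{439}} = \frac{1}{\frac{164610}{68923}} = \frac{68923}{164610}$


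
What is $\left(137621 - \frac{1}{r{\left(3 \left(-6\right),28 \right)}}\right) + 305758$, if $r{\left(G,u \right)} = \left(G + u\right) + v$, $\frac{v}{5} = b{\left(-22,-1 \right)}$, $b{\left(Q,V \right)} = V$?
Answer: $\frac{2216894}{5} \approx 4.4338 \cdot 10^{5}$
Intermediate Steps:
$v = -5$ ($v = 5 \left(-1\right) = -5$)
$r{\left(G,u \right)} = -5 + G + u$ ($r{\left(G,u \right)} = \left(G + u\right) - 5 = -5 + G + u$)
$\left(137621 - \frac{1}{r{\left(3 \left(-6\right),28 \right)}}\right) + 305758 = \left(137621 - \frac{1}{-5 + 3 \left(-6\right) + 28}\right) + 305758 = \left(137621 - \frac{1}{-5 - 18 + 28}\right) + 305758 = \left(137621 - \frac{1}{5}\right) + 305758 = \frac{688104}{5} + 305758 = \frac{2216894}{5}$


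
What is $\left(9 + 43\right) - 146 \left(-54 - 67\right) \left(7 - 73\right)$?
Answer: $-1165904$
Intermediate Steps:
$\left(9 + 43\right) - 146 \left(-54 - 67\right) \left(7 - 73\right) = 52 - 146 \left(\left(-121\right) \left(-66\right)\right) = 52 - 1165956 = -1165904$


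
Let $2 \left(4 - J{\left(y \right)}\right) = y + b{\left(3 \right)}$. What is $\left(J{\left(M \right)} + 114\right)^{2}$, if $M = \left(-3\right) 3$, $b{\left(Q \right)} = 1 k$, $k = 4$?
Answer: $\frac{58081}{4} \approx 14520.0$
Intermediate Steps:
$b{\left(Q \right)} = 4$ ($b{\left(Q \right)} = 1 \cdot 4 = 4$)
$M = -9$
$J{\left(y \right)} = 2 - \frac{y}{2}$ ($J{\left(y \right)} = 4 - \frac{y + 4}{2} = 4 - \frac{4 + y}{2} = 4 - \left(2 + \frac{y}{2}\right) = 2 - \frac{y}{2}$)
$\left(J{\left(M \right)} + 114\right)^{2} = \left(\left(2 - - \frac{9}{2}\right) + 114\right)^{2} = \left(\left(2 + \frac{9}{2}\right) + 114\right)^{2} = \left(\frac{13}{2} + 114\right)^{2} = \left(\frac{241}{2}\right)^{2} = \frac{58081}{4}$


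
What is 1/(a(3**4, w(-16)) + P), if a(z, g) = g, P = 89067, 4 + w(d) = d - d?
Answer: 1/89063 ≈ 1.1228e-5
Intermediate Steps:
w(d) = -4 (w(d) = -4 + (d - d) = -4 + 0 = -4)
1/(a(3**4, w(-16)) + P) = 1/(-4 + 89067) = 1/89063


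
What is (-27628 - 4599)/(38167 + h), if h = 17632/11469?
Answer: -9989499/11831215 ≈ -0.84433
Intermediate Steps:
h = 17632/11469 (h = 17632*(1/11469) = 17632/11469 ≈ 1.5374)
(-27628 - 4599)/(38167 + h) = (-27628 - 4599)/(38167 + 17632/11469) = -32227/437754955/11469 = -32227*11469/437754955 = -9989499/11831215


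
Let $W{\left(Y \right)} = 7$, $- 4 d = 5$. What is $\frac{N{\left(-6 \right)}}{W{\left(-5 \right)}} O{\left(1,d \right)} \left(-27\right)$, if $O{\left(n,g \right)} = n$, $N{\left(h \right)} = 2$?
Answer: $- \frac{54}{7} \approx -7.7143$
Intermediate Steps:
$d = - \frac{5}{4}$ ($d = \left(- \frac{1}{4}\right) 5 = - \frac{5}{4} \approx -1.25$)
$\frac{N{\left(-6 \right)}}{W{\left(-5 \right)}} O{\left(1,d \right)} \left(-27\right) = \frac{2}{7} \cdot 1 \left(-27\right) = \frac{2}{7} \left(-27\right) = - \frac{54}{7}$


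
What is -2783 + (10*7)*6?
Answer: -2363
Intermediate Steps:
-2783 + (10*7)*6 = -2783 + 70*6 = -2783 + 420 = -2363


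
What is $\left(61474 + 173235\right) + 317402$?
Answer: $552111$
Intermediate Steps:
$\left(61474 + 173235\right) + 317402 = 234709 + 317402 = 552111$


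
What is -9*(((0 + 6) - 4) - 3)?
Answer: 9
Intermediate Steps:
-9*(((0 + 6) - 4) - 3) = -9*((6 - 4) - 3) = -9*(2 - 3) = -9*(-1) = 9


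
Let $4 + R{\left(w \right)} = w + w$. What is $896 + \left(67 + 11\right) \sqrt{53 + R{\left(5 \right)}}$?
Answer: $896 + 78 \sqrt{59} \approx 1495.1$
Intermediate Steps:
$R{\left(w \right)} = -4 + 2 w$ ($R{\left(w \right)} = -4 + \left(w + w\right) = -4 + 2 w$)
$896 + \left(67 + 11\right) \sqrt{53 + R{\left(5 \right)}} = 896 + \left(67 + 11\right) \sqrt{53 + \left(-4 + 2 \cdot 5\right)} = 896 + 78 \sqrt{53 + \left(-4 + 10\right)} = 896 + 78 \sqrt{53 + 6} = 896 + 78 \sqrt{59}$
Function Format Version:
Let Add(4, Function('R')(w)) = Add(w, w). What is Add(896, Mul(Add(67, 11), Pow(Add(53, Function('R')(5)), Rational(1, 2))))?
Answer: Add(896, Mul(78, Pow(59, Rational(1, 2)))) ≈ 1495.1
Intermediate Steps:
Function('R')(w) = Add(-4, Mul(2, w)) (Function('R')(w) = Add(-4, Add(w, w)) = Add(-4, Mul(2, w)))
Add(896, Mul(Add(67, 11), Pow(Add(53, Function('R')(5)), Rational(1, 2)))) = Add(896, Mul(Add(67, 11), Pow(Add(53, Add(-4, Mul(2, 5))), Rational(1, 2)))) = Add(896, Mul(78, Pow(Add(53, Add(-4, 10)), Rational(1, 2)))) = Add(896, Mul(78, Pow(Add(53, 6), Rational(1, 2)))) = Add(896, Mul(78, Pow(59, Rational(1, 2))))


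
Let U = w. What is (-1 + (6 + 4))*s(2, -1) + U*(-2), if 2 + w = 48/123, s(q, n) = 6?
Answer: 2346/41 ≈ 57.219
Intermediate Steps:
w = -66/41 (w = -2 + 48/123 = -2 + 48*(1/123) = -2 + 16/41 = -66/41 ≈ -1.6098)
U = -66/41 ≈ -1.6098
(-1 + (6 + 4))*s(2, -1) + U*(-2) = (-1 + (6 + 4))*6 - 66/41*(-2) = (-1 + 10)*6 + 132/41 = 9*6 + 132/41 = 54 + 132/41 = 2346/41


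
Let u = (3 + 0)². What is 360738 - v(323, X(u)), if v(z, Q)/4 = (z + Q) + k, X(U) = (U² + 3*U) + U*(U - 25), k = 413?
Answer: 357938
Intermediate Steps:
u = 9 (u = 3² = 9)
X(U) = U² + 3*U + U*(-25 + U) (X(U) = (U² + 3*U) + U*(-25 + U) = U² + 3*U + U*(-25 + U))
v(z, Q) = 1652 + 4*Q + 4*z (v(z, Q) = 4*((z + Q) + 413) = 4*((Q + z) + 413) = 4*(413 + Q + z) = 1652 + 4*Q + 4*z)
360738 - v(323, X(u)) = 360738 - (1652 + 4*(2*9*(-11 + 9)) + 4*323) = 360738 - (1652 + 4*(2*9*(-2)) + 1292) = 360738 - (1652 + 4*(-36) + 1292) = 360738 - (1652 - 144 + 1292) = 360738 - 1*2800 = 360738 - 2800 = 357938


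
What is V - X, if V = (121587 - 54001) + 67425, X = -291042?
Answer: 426053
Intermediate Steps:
V = 135011 (V = 67586 + 67425 = 135011)
V - X = 135011 - 1*(-291042) = 135011 + 291042 = 426053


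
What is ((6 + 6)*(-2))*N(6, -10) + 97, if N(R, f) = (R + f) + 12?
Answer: -95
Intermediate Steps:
N(R, f) = 12 + R + f
((6 + 6)*(-2))*N(6, -10) + 97 = ((6 + 6)*(-2))*(12 + 6 - 10) + 97 = (12*(-2))*8 + 97 = -24*8 + 97 = -192 + 97 = -95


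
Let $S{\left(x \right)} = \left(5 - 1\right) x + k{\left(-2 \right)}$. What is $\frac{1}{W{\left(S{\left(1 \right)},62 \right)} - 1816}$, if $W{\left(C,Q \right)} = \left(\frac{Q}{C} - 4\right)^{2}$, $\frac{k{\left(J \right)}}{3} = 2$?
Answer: $- \frac{25}{45279} \approx -0.00055213$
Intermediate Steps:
$k{\left(J \right)} = 6$ ($k{\left(J \right)} = 3 \cdot 2 = 6$)
$S{\left(x \right)} = 6 + 4 x$ ($S{\left(x \right)} = \left(5 - 1\right) x + 6 = 4 x + 6 = 6 + 4 x$)
$W{\left(C,Q \right)} = \left(-4 + \frac{Q}{C}\right)^{2}$
$\frac{1}{W{\left(S{\left(1 \right)},62 \right)} - 1816} = \frac{1}{\frac{\left(\left(-1\right) 62 + 4 \left(6 + 4 \cdot 1\right)\right)^{2}}{\left(6 + 4 \cdot 1\right)^{2}} - 1816} = \frac{1}{\frac{\left(-62 + 4 \left(6 + 4\right)\right)^{2}}{\left(6 + 4\right)^{2}} - 1816} = \frac{1}{\frac{\left(-62 + 4 \cdot 10\right)^{2}}{100} - 1816} = \frac{1}{\frac{\left(-62 + 40\right)^{2}}{100} - 1816} = \frac{1}{\frac{\left(-22\right)^{2}}{100} - 1816} = \frac{1}{\frac{1}{100} \cdot 484 - 1816} = \frac{1}{\frac{121}{25} - 1816} = \frac{1}{- \frac{45279}{25}} = - \frac{25}{45279}$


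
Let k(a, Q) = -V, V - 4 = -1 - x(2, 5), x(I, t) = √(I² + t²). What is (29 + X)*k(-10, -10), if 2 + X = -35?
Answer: 24 - 8*√29 ≈ -19.081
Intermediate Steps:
X = -37 (X = -2 - 35 = -37)
V = 3 - √29 (V = 4 + (-1 - √(2² + 5²)) = 4 + (-1 - √(4 + 25)) = 4 + (-1 - √29) = 3 - √29 ≈ -2.3852)
k(a, Q) = -3 + √29 (k(a, Q) = -(3 - √29) = -3 + √29)
(29 + X)*k(-10, -10) = (29 - 37)*(-3 + √29) = -8*(-3 + √29) = 24 - 8*√29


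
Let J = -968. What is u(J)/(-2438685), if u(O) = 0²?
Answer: 0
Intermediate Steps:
u(O) = 0
u(J)/(-2438685) = 0/(-2438685) = 0*(-1/2438685) = 0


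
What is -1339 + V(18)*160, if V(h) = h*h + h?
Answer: 53381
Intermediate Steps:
V(h) = h + h² (V(h) = h² + h = h + h²)
-1339 + V(18)*160 = -1339 + (18*(1 + 18))*160 = -1339 + (18*19)*160 = -1339 + 342*160 = -1339 + 54720 = 53381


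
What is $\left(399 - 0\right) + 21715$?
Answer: $22114$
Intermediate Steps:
$\left(399 - 0\right) + 21715 = \left(399 + 0\right) + 21715 = 399 + 21715 = 22114$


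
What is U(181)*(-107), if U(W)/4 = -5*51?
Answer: 109140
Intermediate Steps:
U(W) = -1020 (U(W) = 4*(-5*51) = 4*(-255) = -1020)
U(181)*(-107) = -1020*(-107) = 109140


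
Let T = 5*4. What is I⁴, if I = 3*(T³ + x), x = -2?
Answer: 331444348395265296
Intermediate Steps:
T = 20
I = 23994 (I = 3*(20³ - 2) = 3*(8000 - 2) = 3*7998 = 23994)
I⁴ = 23994⁴ = 331444348395265296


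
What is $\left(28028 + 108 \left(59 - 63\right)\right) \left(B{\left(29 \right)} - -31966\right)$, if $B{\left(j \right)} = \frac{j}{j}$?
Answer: $882161332$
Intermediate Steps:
$B{\left(j \right)} = 1$
$\left(28028 + 108 \left(59 - 63\right)\right) \left(B{\left(29 \right)} - -31966\right) = \left(28028 + 108 \left(59 - 63\right)\right) \left(1 - -31966\right) = \left(28028 + 108 \left(-4\right)\right) \left(1 + 31966\right) = \left(28028 - 432\right) 31967 = 27596 \cdot 31967 = 882161332$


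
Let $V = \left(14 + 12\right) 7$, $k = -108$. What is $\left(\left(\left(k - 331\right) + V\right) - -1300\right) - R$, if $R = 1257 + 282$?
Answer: $-496$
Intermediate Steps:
$V = 182$ ($V = 26 \cdot 7 = 182$)
$R = 1539$
$\left(\left(\left(k - 331\right) + V\right) - -1300\right) - R = \left(\left(\left(-108 - 331\right) + 182\right) - -1300\right) - 1539 = \left(\left(\left(-108 - 331\right) + 182\right) + 1300\right) - 1539 = \left(\left(-439 + 182\right) + 1300\right) - 1539 = \left(-257 + 1300\right) - 1539 = 1043 - 1539 = -496$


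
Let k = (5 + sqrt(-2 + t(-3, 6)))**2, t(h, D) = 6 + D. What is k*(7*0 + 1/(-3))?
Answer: -(5 + sqrt(10))**2/3 ≈ -22.208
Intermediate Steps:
k = (5 + sqrt(10))**2 (k = (5 + sqrt(-2 + (6 + 6)))**2 = (5 + sqrt(-2 + 12))**2 = (5 + sqrt(10))**2 ≈ 66.623)
k*(7*0 + 1/(-3)) = (5 + sqrt(10))**2*(7*0 + 1/(-3)) = (5 + sqrt(10))**2*(0 - 1/3) = (5 + sqrt(10))**2*(-1/3) = -(5 + sqrt(10))**2/3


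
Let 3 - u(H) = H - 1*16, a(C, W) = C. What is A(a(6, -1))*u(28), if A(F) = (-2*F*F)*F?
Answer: 3888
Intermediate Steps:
u(H) = 19 - H (u(H) = 3 - (H - 1*16) = 3 - (H - 16) = 3 - (-16 + H) = 3 + (16 - H) = 19 - H)
A(F) = -2*F³ (A(F) = (-2*F²)*F = -2*F³)
A(a(6, -1))*u(28) = (-2*6³)*(19 - 1*28) = (-2*216)*(19 - 28) = -432*(-9) = 3888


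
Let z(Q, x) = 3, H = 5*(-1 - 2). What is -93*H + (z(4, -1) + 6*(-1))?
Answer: 1392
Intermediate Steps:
H = -15 (H = 5*(-3) = -15)
-93*H + (z(4, -1) + 6*(-1)) = -93*(-15) + (3 + 6*(-1)) = 1395 + (3 - 6) = 1395 - 3 = 1392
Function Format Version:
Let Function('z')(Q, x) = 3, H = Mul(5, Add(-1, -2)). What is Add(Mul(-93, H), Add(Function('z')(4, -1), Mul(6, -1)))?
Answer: 1392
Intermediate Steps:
H = -15 (H = Mul(5, -3) = -15)
Add(Mul(-93, H), Add(Function('z')(4, -1), Mul(6, -1))) = Add(Mul(-93, -15), Add(3, Mul(6, -1))) = Add(1395, Add(3, -6)) = Add(1395, -3) = 1392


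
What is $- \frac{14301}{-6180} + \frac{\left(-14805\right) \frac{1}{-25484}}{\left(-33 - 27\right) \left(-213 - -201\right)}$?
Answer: $\frac{486098347}{209988160} \approx 2.3149$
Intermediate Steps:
$- \frac{14301}{-6180} + \frac{\left(-14805\right) \frac{1}{-25484}}{\left(-33 - 27\right) \left(-213 - -201\right)} = \left(-14301\right) \left(- \frac{1}{6180}\right) + \frac{\left(-14805\right) \left(- \frac{1}{25484}\right)}{\left(-33 - 27\right) \left(-213 + 201\right)} = \frac{4767}{2060} + \frac{14805}{25484 \left(\left(-60\right) \left(-12\right)\right)} = \frac{4767}{2060} + \frac{14805}{25484 \cdot 720} = \frac{4767}{2060} + \frac{14805}{25484} \cdot \frac{1}{720} = \frac{4767}{2060} + \frac{329}{407744} = \frac{486098347}{209988160}$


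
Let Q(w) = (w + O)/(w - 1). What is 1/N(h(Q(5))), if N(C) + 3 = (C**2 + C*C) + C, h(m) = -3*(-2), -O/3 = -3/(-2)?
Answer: 1/75 ≈ 0.013333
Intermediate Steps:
O = -9/2 (O = -(-9)/(-2) = -(-9)*(-1)/2 = -3*3/2 = -9/2 ≈ -4.5000)
Q(w) = (-9/2 + w)/(-1 + w) (Q(w) = (w - 9/2)/(w - 1) = (-9/2 + w)/(-1 + w))
h(m) = 6
N(C) = -3 + C + 2*C**2 (N(C) = -3 + ((C**2 + C*C) + C) = -3 + ((C**2 + C**2) + C) = -3 + (2*C**2 + C) = -3 + (C + 2*C**2) = -3 + C + 2*C**2)
1/N(h(Q(5))) = 1/(-3 + 6 + 2*6**2) = 1/(-3 + 6 + 2*36) = 1/(-3 + 6 + 72) = 1/75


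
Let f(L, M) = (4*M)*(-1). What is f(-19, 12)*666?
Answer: -31968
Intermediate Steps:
f(L, M) = -4*M
f(-19, 12)*666 = -4*12*666 = -48*666 = -31968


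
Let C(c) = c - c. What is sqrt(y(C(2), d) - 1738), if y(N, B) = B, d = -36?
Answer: I*sqrt(1774) ≈ 42.119*I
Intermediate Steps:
C(c) = 0
sqrt(y(C(2), d) - 1738) = sqrt(-36 - 1738) = sqrt(-1774) = I*sqrt(1774)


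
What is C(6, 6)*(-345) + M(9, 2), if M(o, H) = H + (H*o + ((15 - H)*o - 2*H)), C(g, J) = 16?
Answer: -5387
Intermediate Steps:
M(o, H) = -H + H*o + o*(15 - H) (M(o, H) = H + (H*o + (o*(15 - H) - 2*H)) = H + (H*o + (-2*H + o*(15 - H))) = H + (-2*H + H*o + o*(15 - H)) = -H + H*o + o*(15 - H))
C(6, 6)*(-345) + M(9, 2) = 16*(-345) + (-1*2 + 15*9) = -5520 + (-2 + 135) = -5520 + 133 = -5387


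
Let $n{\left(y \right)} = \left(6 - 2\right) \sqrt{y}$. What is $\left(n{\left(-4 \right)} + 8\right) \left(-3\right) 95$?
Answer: $-2280 - 2280 i \approx -2280.0 - 2280.0 i$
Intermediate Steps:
$n{\left(y \right)} = 4 \sqrt{y}$
$\left(n{\left(-4 \right)} + 8\right) \left(-3\right) 95 = \left(4 \sqrt{-4} + 8\right) \left(-3\right) 95 = \left(4 \cdot 2 i + 8\right) \left(-3\right) 95 = \left(8 i + 8\right) \left(-3\right) 95 = \left(8 + 8 i\right) \left(-3\right) 95 = \left(-24 - 24 i\right) 95 = -2280 - 2280 i$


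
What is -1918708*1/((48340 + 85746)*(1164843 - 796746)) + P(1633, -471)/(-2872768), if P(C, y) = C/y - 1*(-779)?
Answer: -859373110747159/2782633012172388624 ≈ -0.00030883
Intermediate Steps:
P(C, y) = 779 + C/y (P(C, y) = C/y + 779 = 779 + C/y)
-1918708*1/((48340 + 85746)*(1164843 - 796746)) + P(1633, -471)/(-2872768) = -1918708*1/((48340 + 85746)*(1164843 - 796746)) + (779 + 1633/(-471))/(-2872768) = -1918708/(134086*368097) + (779 + 1633*(-1/471))*(-1/2872768) = -1918708/49356654342 + (779 - 1633/471)*(-1/2872768) = -1918708*1/49356654342 + (365276/471)*(-1/2872768) = -959354/24678327171 - 91319/338268432 = -859373110747159/2782633012172388624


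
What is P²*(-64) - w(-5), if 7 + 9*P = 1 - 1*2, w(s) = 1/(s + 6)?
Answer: -4177/81 ≈ -51.568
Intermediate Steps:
w(s) = 1/(6 + s)
P = -8/9 (P = -7/9 + (1 - 1*2)/9 = -7/9 + (1 - 2)/9 = -7/9 + (⅑)*(-1) = -7/9 - ⅑ = -8/9 ≈ -0.88889)
P²*(-64) - w(-5) = (-8/9)²*(-64) - 1/(6 - 5) = (64/81)*(-64) - 1/1 = -4096/81 - 1*1 = -4096/81 - 1 = -4177/81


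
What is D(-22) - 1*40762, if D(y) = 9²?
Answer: -40681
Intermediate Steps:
D(y) = 81
D(-22) - 1*40762 = 81 - 1*40762 = 81 - 40762 = -40681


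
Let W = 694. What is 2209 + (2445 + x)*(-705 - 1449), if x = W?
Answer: -6759197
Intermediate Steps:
x = 694
2209 + (2445 + x)*(-705 - 1449) = 2209 + (2445 + 694)*(-705 - 1449) = 2209 + 3139*(-2154) = 2209 - 6761406 = -6759197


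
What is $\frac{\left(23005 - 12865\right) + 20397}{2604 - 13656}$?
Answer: $- \frac{3393}{1228} \approx -2.763$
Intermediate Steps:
$\frac{\left(23005 - 12865\right) + 20397}{2604 - 13656} = \frac{\left(23005 - 12865\right) + 20397}{-11052} = \left(10140 + 20397\right) \left(- \frac{1}{11052}\right) = 30537 \left(- \frac{1}{11052}\right) = - \frac{3393}{1228}$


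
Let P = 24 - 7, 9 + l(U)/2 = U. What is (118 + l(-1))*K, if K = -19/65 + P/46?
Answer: 11319/1495 ≈ 7.5712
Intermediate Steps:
l(U) = -18 + 2*U
P = 17
K = 231/2990 (K = -19/65 + 17/46 = 231/2990 ≈ 0.077258)
(118 + l(-1))*K = (118 + (-18 + 2*(-1)))*(231/2990) = (118 + (-18 - 2))*(231/2990) = (118 - 20)*(231/2990) = 98*(231/2990) = 11319/1495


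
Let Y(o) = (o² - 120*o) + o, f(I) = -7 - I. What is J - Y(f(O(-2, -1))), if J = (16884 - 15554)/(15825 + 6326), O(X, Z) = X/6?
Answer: -167006570/199359 ≈ -837.72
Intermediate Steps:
O(X, Z) = X/6 (O(X, Z) = X*(⅙) = X/6)
Y(o) = o² - 119*o
J = 1330/22151 ≈ 0.060042
J - Y(f(O(-2, -1))) = 1330/22151 - (-7 - (-2)/6)*(-119 + (-7 - (-2)/6)) = 1330/22151 - (-7 - 1*(-⅓))*(-119 + (-7 - 1*(-⅓))) = 1330/22151 - (-7 + ⅓)*(-119 + (-7 + ⅓)) = 1330/22151 - (-20)*(-119 - 20/3)/3 = 1330/22151 - (-20)*(-377)/(3*3) = 1330/22151 - 1*7540/9 = 1330/22151 - 7540/9 = -167006570/199359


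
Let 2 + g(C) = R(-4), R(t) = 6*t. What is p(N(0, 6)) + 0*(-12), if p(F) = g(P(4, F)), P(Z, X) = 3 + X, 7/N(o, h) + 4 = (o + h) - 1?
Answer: -26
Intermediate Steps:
N(o, h) = 7/(-5 + h + o) (N(o, h) = 7/(-4 + ((o + h) - 1)) = 7/(-4 + ((h + o) - 1)) = 7/(-4 + (-1 + h + o)) = 7/(-5 + h + o))
g(C) = -26 (g(C) = -2 + 6*(-4) = -2 - 24 = -26)
p(F) = -26
p(N(0, 6)) + 0*(-12) = -26 + 0*(-12) = -26 + 0 = -26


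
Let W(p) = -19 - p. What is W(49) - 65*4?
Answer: -328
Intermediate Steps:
W(49) - 65*4 = (-19 - 1*49) - 65*4 = (-19 - 49) - 1*260 = -68 - 260 = -328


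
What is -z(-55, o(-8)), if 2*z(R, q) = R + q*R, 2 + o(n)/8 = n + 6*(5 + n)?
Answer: -12265/2 ≈ -6132.5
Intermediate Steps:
o(n) = 224 + 56*n (o(n) = -16 + 8*(n + 6*(5 + n)) = -16 + 8*(n + (30 + 6*n)) = -16 + 8*(30 + 7*n) = -16 + (240 + 56*n) = 224 + 56*n)
z(R, q) = R/2 + R*q/2 (z(R, q) = (R + q*R)/2 = (R + R*q)/2 = R/2 + R*q/2)
-z(-55, o(-8)) = -(-55)*(1 + (224 + 56*(-8)))/2 = -(-55)*(1 + (224 - 448))/2 = -(-55)*(1 - 224)/2 = -(-55)*(-223)/2 = -1*12265/2 = -12265/2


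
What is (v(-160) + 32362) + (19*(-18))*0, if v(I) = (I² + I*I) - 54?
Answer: 83508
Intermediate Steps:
v(I) = -54 + 2*I² (v(I) = (I² + I²) - 54 = 2*I² - 54 = -54 + 2*I²)
(v(-160) + 32362) + (19*(-18))*0 = ((-54 + 2*(-160)²) + 32362) + (19*(-18))*0 = ((-54 + 2*25600) + 32362) - 342*0 = ((-54 + 51200) + 32362) + 0 = (51146 + 32362) + 0 = 83508 + 0 = 83508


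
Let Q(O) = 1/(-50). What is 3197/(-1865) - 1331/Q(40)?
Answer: 124112553/1865 ≈ 66548.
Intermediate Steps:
Q(O) = -1/50
3197/(-1865) - 1331/Q(40) = 3197/(-1865) - 1331/(-1/50) = 3197*(-1/1865) - 1331*(-50) = -3197/1865 + 66550 = 124112553/1865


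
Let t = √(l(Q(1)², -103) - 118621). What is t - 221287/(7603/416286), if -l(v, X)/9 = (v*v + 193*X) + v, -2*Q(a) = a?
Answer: -92118680082/7603 + √964595/4 ≈ -1.2116e+7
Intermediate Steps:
Q(a) = -a/2
l(v, X) = -1737*X - 9*v - 9*v² (l(v, X) = -9*((v*v + 193*X) + v) = -9*((v² + 193*X) + v) = -9*(v + v² + 193*X) = -1737*X - 9*v - 9*v²)
t = √964595/4 (t = √((-1737*(-103) - 9*(-½*1)² - 9*((-½*1)²)²) - 118621) = √((178911 - 9*(-½)² - 9*((-½)²)²) - 118621) = √((178911 - 9*¼ - 9*(¼)²) - 118621) = √((178911 - 9/4 - 9*1/16) - 118621) = √((178911 - 9/4 - 9/16) - 118621) = √(2862531/16 - 118621) = √(964595/16) = √964595/4 ≈ 245.53)
t - 221287/(7603/416286) = √964595/4 - 221287/(7603/416286) = √964595/4 - 221287/(7603*(1/416286)) = √964595/4 - 221287/7603/416286 = √964595/4 - 221287*416286/7603 = √964595/4 - 92118680082/7603 = -92118680082/7603 + √964595/4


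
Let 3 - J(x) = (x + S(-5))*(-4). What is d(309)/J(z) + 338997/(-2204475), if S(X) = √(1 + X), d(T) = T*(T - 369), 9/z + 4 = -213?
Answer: -8228634517799/11278137325 + 6984240480*I/3391921 ≈ -729.61 + 2059.1*I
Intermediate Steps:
z = -9/217 (z = 9/(-4 - 213) = 9/(-217) = 9*(-1/217) = -9/217 ≈ -0.041475)
d(T) = T*(-369 + T)
J(x) = 3 + 4*x + 8*I (J(x) = 3 - (x + √(1 - 5))*(-4) = 3 - (x + √(-4))*(-4) = 3 - (x + 2*I)*(-4) = 3 - (-8*I - 4*x) = 3 + (4*x + 8*I) = 3 + 4*x + 8*I)
d(309)/J(z) + 338997/(-2204475) = (309*(-369 + 309))/(3 + 4*(-9/217) + 8*I) + 338997/(-2204475) = (309*(-60))/(3 - 36/217 + 8*I) + 338997*(-1/2204475) = -18540*47089*(615/217 - 8*I)/3391921 - 6647/43225 = -873030060*(615/217 - 8*I)/3391921 - 6647/43225 = -6647/43225 - 873030060*(615/217 - 8*I)/3391921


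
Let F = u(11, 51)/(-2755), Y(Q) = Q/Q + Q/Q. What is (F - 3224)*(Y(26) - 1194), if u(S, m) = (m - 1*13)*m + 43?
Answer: 10589848392/2755 ≈ 3.8439e+6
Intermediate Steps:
Y(Q) = 2 (Y(Q) = 1 + 1 = 2)
u(S, m) = 43 + m*(-13 + m) (u(S, m) = (m - 13)*m + 43 = (-13 + m)*m + 43 = m*(-13 + m) + 43 = 43 + m*(-13 + m))
F = -1981/2755 (F = (43 + 51² - 13*51)/(-2755) = (43 + 2601 - 663)*(-1/2755) = 1981*(-1/2755) = -1981/2755 ≈ -0.71906)
(F - 3224)*(Y(26) - 1194) = (-1981/2755 - 3224)*(2 - 1194) = -8884101/2755*(-1192) = 10589848392/2755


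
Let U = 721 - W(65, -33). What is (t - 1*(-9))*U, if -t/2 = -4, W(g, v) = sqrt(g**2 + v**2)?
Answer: 12257 - 17*sqrt(5314) ≈ 11018.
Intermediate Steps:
t = 8 (t = -2*(-4) = 8)
U = 721 - sqrt(5314) (U = 721 - sqrt(65**2 + (-33)**2) = 721 - sqrt(4225 + 1089) = 721 - sqrt(5314) ≈ 648.10)
(t - 1*(-9))*U = (8 - 1*(-9))*(721 - sqrt(5314)) = (8 + 9)*(721 - sqrt(5314)) = 17*(721 - sqrt(5314)) = 12257 - 17*sqrt(5314)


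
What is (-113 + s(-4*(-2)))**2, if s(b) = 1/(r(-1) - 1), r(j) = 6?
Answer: 318096/25 ≈ 12724.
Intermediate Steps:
s(b) = 1/5 (s(b) = 1/(6 - 1) = 1/5)
(-113 + s(-4*(-2)))**2 = (-113 + 1/5)**2 = (-564/5)**2 = 318096/25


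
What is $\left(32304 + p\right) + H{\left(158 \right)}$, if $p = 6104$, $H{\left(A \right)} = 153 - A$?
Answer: $38403$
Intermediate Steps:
$\left(32304 + p\right) + H{\left(158 \right)} = \left(32304 + 6104\right) + \left(153 - 158\right) = 38408 + \left(153 - 158\right) = 38408 - 5 = 38403$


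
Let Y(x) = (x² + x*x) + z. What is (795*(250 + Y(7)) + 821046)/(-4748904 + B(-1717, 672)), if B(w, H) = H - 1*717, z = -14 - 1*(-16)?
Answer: -122144/527661 ≈ -0.23148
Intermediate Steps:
z = 2 (z = -14 + 16 = 2)
B(w, H) = -717 + H (B(w, H) = H - 717 = -717 + H)
Y(x) = 2 + 2*x² (Y(x) = (x² + x*x) + 2 = (x² + x²) + 2 = 2*x² + 2 = 2 + 2*x²)
(795*(250 + Y(7)) + 821046)/(-4748904 + B(-1717, 672)) = (795*(250 + (2 + 2*7²)) + 821046)/(-4748904 + (-717 + 672)) = (795*(250 + (2 + 2*49)) + 821046)/(-4748904 - 45) = (795*(250 + (2 + 98)) + 821046)/(-4748949) = (795*(250 + 100) + 821046)*(-1/4748949) = (795*350 + 821046)*(-1/4748949) = (278250 + 821046)*(-1/4748949) = 1099296*(-1/4748949) = -122144/527661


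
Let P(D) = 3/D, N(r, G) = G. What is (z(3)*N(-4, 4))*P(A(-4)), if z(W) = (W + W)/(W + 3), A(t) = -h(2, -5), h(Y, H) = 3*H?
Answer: ⅘ ≈ 0.80000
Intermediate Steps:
A(t) = 15 (A(t) = -3*(-5) = -1*(-15) = 15)
z(W) = 2*W/(3 + W) (z(W) = (2*W)/(3 + W) = 2*W/(3 + W))
(z(3)*N(-4, 4))*P(A(-4)) = ((2*3/(3 + 3))*4)*(3/15) = ((2*3/6)*4)*(3*(1/15)) = ((2*3*(⅙))*4)*(⅕) = (1*4)*(⅕) = 4*(⅕) = ⅘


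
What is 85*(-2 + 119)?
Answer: 9945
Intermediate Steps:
85*(-2 + 119) = 85*117 = 9945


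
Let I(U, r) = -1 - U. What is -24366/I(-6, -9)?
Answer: -24366/5 ≈ -4873.2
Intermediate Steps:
-24366/I(-6, -9) = -24366/(-1 - 1*(-6)) = -24366/(-1 + 6) = -24366/5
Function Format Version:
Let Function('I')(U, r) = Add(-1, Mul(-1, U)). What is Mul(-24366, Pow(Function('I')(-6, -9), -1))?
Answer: Rational(-24366, 5) ≈ -4873.2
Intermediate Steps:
Mul(-24366, Pow(Function('I')(-6, -9), -1)) = Mul(-24366, Pow(Add(-1, Mul(-1, -6)), -1)) = Mul(-24366, Pow(Add(-1, 6), -1)) = Mul(-24366, Pow(5, -1)) = Mul(-24366, Rational(1, 5)) = Rational(-24366, 5)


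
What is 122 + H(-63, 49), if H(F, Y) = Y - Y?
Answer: 122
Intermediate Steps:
H(F, Y) = 0
122 + H(-63, 49) = 122 + 0 = 122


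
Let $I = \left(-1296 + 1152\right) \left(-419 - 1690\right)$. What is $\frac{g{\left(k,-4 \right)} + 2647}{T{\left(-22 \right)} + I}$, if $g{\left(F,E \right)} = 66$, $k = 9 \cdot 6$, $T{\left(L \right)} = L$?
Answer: $\frac{2713}{303674} \approx 0.0089339$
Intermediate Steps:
$k = 54$
$I = 303696$ ($I = \left(-144\right) \left(-2109\right) = 303696$)
$\frac{g{\left(k,-4 \right)} + 2647}{T{\left(-22 \right)} + I} = \frac{66 + 2647}{-22 + 303696} = \frac{2713}{303674}$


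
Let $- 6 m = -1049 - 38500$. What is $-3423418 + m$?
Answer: $- \frac{6833653}{2} \approx -3.4168 \cdot 10^{6}$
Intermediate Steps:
$m = \frac{13183}{2}$ ($m = - \frac{-1049 - 38500}{6} = \left(- \frac{1}{6}\right) \left(-39549\right) = \frac{13183}{2} \approx 6591.5$)
$-3423418 + m = -3423418 + \frac{13183}{2} = - \frac{6833653}{2}$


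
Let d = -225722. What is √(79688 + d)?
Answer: 3*I*√16226 ≈ 382.14*I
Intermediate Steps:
√(79688 + d) = √(79688 - 225722) = √(-146034) = 3*I*√16226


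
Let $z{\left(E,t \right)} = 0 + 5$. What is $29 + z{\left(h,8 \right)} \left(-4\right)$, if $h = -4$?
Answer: $9$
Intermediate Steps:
$z{\left(E,t \right)} = 5$
$29 + z{\left(h,8 \right)} \left(-4\right) = 29 + 5 \left(-4\right) = 29 - 20 = 9$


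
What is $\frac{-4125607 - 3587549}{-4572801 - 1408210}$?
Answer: $\frac{7713156}{5981011} \approx 1.2896$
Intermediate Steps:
$\frac{-4125607 - 3587549}{-4572801 - 1408210} = - \frac{7713156}{-5981011} = \left(-7713156\right) \left(- \frac{1}{5981011}\right) = \frac{7713156}{5981011}$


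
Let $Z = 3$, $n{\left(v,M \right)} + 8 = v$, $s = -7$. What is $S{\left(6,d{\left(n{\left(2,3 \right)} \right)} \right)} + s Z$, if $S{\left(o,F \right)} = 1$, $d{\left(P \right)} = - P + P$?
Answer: $-20$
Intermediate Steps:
$n{\left(v,M \right)} = -8 + v$
$d{\left(P \right)} = 0$
$S{\left(6,d{\left(n{\left(2,3 \right)} \right)} \right)} + s Z = 1 - 21 = -20$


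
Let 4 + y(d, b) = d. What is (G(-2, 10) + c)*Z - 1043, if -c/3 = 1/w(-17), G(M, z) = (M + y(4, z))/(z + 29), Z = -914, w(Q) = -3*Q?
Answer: -624787/663 ≈ -942.36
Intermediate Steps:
y(d, b) = -4 + d
G(M, z) = M/(29 + z) (G(M, z) = (M + (-4 + 4))/(z + 29) = (M + 0)/(29 + z) = M/(29 + z))
c = -1/17 (c = -3/((-3*(-17))) = -3/51 = -3*1/51 = -1/17 ≈ -0.058824)
(G(-2, 10) + c)*Z - 1043 = (-2/(29 + 10) - 1/17)*(-914) - 1043 = (-2/39 - 1/17)*(-914) - 1043 = -73/663*(-914) - 1043 = 66722/663 - 1043 = -624787/663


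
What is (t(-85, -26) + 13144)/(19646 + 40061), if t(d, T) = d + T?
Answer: 13033/59707 ≈ 0.21828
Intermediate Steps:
t(d, T) = T + d
(t(-85, -26) + 13144)/(19646 + 40061) = ((-26 - 85) + 13144)/(19646 + 40061) = (-111 + 13144)/59707 = 13033*(1/59707) = 13033/59707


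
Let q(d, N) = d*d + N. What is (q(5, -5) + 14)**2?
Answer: 1156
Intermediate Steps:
q(d, N) = N + d**2 (q(d, N) = d**2 + N = N + d**2)
(q(5, -5) + 14)**2 = ((-5 + 5**2) + 14)**2 = ((-5 + 25) + 14)**2 = (20 + 14)**2 = 34**2 = 1156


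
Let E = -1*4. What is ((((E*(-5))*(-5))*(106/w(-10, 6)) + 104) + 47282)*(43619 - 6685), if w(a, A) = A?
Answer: 5054713372/3 ≈ 1.6849e+9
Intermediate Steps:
E = -4
((((E*(-5))*(-5))*(106/w(-10, 6)) + 104) + 47282)*(43619 - 6685) = (((-4*(-5)*(-5))*(106/6) + 104) + 47282)*(43619 - 6685) = (((20*(-5))*(106*(1/6)) + 104) + 47282)*36934 = ((-100*53/3 + 104) + 47282)*36934 = ((-5300/3 + 104) + 47282)*36934 = (-4988/3 + 47282)*36934 = (136858/3)*36934 = 5054713372/3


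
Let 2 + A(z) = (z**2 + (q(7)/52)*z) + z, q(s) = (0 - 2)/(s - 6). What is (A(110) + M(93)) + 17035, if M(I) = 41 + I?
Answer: 381846/13 ≈ 29373.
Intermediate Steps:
q(s) = -2/(-6 + s)
A(z) = -2 + z**2 + 25*z/26 (A(z) = -2 + ((z**2 + (-2/(-6 + 7)/52)*z) + z) = -2 + ((z**2 + (-2/1*(1/52))*z) + z) = -2 + ((z**2 + (-2*1*(1/52))*z) + z) = -2 + ((z**2 + (-2*1/52)*z) + z) = -2 + ((z**2 - z/26) + z) = -2 + (z**2 + 25*z/26) = -2 + z**2 + 25*z/26)
(A(110) + M(93)) + 17035 = ((-2 + 110**2 + (25/26)*110) + (41 + 93)) + 17035 = ((-2 + 12100 + 1375/13) + 134) + 17035 = (158649/13 + 134) + 17035 = 160391/13 + 17035 = 381846/13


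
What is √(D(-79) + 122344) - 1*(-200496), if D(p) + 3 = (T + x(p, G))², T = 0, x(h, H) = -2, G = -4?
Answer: 200496 + √122345 ≈ 2.0085e+5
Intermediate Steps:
D(p) = 1 (D(p) = -3 + (0 - 2)² = -3 + (-2)² = -3 + 4 = 1)
√(D(-79) + 122344) - 1*(-200496) = √(1 + 122344) - 1*(-200496) = √122345 + 200496 = 200496 + √122345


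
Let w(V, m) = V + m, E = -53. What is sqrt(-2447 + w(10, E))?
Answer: I*sqrt(2490) ≈ 49.9*I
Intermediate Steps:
sqrt(-2447 + w(10, E)) = sqrt(-2447 + (10 - 53)) = sqrt(-2447 - 43) = sqrt(-2490) = I*sqrt(2490)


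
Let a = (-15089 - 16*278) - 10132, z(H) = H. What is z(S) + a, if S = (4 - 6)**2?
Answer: -29665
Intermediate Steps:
S = 4 (S = (-2)**2 = 4)
a = -29669 (a = (-15089 - 4448) - 10132 = -19537 - 10132 = -29669)
z(S) + a = 4 - 29669 = -29665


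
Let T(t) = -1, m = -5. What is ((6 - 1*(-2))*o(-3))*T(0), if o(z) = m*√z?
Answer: 40*I*√3 ≈ 69.282*I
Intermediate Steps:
o(z) = -5*√z
((6 - 1*(-2))*o(-3))*T(0) = ((6 - 1*(-2))*(-5*I*√3))*(-1) = ((6 + 2)*(-5*I*√3))*(-1) = (8*(-5*I*√3))*(-1) = -40*I*√3*(-1) = 40*I*√3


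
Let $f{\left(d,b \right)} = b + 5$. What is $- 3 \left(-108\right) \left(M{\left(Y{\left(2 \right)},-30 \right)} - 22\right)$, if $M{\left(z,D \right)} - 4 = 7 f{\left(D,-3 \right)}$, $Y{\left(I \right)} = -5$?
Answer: $-1296$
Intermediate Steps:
$f{\left(d,b \right)} = 5 + b$
$M{\left(z,D \right)} = 18$ ($M{\left(z,D \right)} = 4 + 7 \left(5 - 3\right) = 4 + 7 \cdot 2 = 4 + 14 = 18$)
$- 3 \left(-108\right) \left(M{\left(Y{\left(2 \right)},-30 \right)} - 22\right) = - 3 \left(-108\right) \left(18 - 22\right) = - \left(-324\right) \left(-4\right) = \left(-1\right) 1296 = -1296$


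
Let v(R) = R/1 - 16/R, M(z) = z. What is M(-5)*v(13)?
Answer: -765/13 ≈ -58.846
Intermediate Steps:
v(R) = R - 16/R (v(R) = R*1 - 16/R = R - 16/R)
M(-5)*v(13) = -5*(13 - 16/13) = -5*153/13 = -765/13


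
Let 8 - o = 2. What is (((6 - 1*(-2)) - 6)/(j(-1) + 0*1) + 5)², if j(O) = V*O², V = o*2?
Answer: 961/36 ≈ 26.694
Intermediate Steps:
o = 6 (o = 8 - 1*2 = 8 - 2 = 6)
V = 12 (V = 6*2 = 12)
j(O) = 12*O²
(((6 - 1*(-2)) - 6)/(j(-1) + 0*1) + 5)² = (((6 - 1*(-2)) - 6)/(12*(-1)² + 0*1) + 5)² = (((6 + 2) - 6)/(12*1 + 0) + 5)² = ((8 - 6)/(12 + 0) + 5)² = (2/12 + 5)² = (2*(1/12) + 5)² = (⅙ + 5)² = (31/6)² = 961/36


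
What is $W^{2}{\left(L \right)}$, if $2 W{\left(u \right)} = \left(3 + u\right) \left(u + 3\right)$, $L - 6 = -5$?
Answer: $64$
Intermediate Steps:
$L = 1$ ($L = 6 - 5 = 1$)
$W{\left(u \right)} = \frac{\left(3 + u\right)^{2}}{2}$ ($W{\left(u \right)} = \frac{\left(3 + u\right) \left(u + 3\right)}{2} = \frac{\left(3 + u\right) \left(3 + u\right)}{2} = \frac{\left(3 + u\right)^{2}}{2}$)
$W^{2}{\left(L \right)} = \left(\frac{\left(3 + 1\right)^{2}}{2}\right)^{2} = \left(\frac{4^{2}}{2}\right)^{2} = \left(\frac{1}{2} \cdot 16\right)^{2} = 8^{2} = 64$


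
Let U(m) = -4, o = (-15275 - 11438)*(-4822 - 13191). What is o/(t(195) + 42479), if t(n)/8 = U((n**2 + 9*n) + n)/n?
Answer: 93830347455/8283373 ≈ 11328.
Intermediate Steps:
o = 481181269 (o = -26713*(-18013) = 481181269)
t(n) = -32/n (t(n) = 8*(-4/n) = -32/n)
o/(t(195) + 42479) = 481181269/(-32/195 + 42479) = 481181269/(8283373/195) = 481181269*(195/8283373) = 93830347455/8283373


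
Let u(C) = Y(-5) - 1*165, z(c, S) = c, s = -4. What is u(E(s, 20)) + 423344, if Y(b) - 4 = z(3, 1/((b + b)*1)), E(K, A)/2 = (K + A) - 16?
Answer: 423186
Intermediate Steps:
E(K, A) = -32 + 2*A + 2*K (E(K, A) = 2*((K + A) - 16) = 2*((A + K) - 16) = 2*(-16 + A + K) = -32 + 2*A + 2*K)
Y(b) = 7 (Y(b) = 4 + 3 = 7)
u(C) = -158 (u(C) = 7 - 1*165 = 7 - 165 = -158)
u(E(s, 20)) + 423344 = -158 + 423344 = 423186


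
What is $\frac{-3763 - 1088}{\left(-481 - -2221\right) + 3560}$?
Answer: $- \frac{4851}{5300} \approx -0.91528$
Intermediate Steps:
$\frac{-3763 - 1088}{\left(-481 - -2221\right) + 3560} = - \frac{4851}{\left(-481 + 2221\right) + 3560} = - \frac{4851}{1740 + 3560} = - \frac{4851}{5300}$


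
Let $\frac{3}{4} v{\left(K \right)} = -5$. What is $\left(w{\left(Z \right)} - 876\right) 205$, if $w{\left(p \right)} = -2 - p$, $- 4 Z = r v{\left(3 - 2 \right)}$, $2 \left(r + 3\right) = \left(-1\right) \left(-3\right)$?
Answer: $- \frac{358955}{2} \approx -1.7948 \cdot 10^{5}$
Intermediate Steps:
$v{\left(K \right)} = - \frac{20}{3}$ ($v{\left(K \right)} = \frac{4}{3} \left(-5\right) = - \frac{20}{3}$)
$r = - \frac{3}{2}$ ($r = -3 + \frac{\left(-1\right) \left(-3\right)}{2} = -3 + \frac{1}{2} \cdot 3 = -3 + \frac{3}{2} = - \frac{3}{2} \approx -1.5$)
$Z = - \frac{5}{2}$ ($Z = - \frac{\left(- \frac{3}{2}\right) \left(- \frac{20}{3}\right)}{4} = \left(- \frac{1}{4}\right) 10 = - \frac{5}{2} \approx -2.5$)
$\left(w{\left(Z \right)} - 876\right) 205 = \left(\left(-2 - - \frac{5}{2}\right) - 876\right) 205 = \left(\left(-2 + \frac{5}{2}\right) - 876\right) 205 = \left(\frac{1}{2} - 876\right) 205 = \left(- \frac{1751}{2}\right) 205 = - \frac{358955}{2}$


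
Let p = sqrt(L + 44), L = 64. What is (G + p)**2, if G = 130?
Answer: 17008 + 1560*sqrt(3) ≈ 19710.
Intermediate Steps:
p = 6*sqrt(3) (p = sqrt(64 + 44) = sqrt(108) = 6*sqrt(3) ≈ 10.392)
(G + p)**2 = (130 + 6*sqrt(3))**2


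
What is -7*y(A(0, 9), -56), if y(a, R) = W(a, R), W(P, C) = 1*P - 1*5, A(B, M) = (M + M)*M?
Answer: -1099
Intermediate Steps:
A(B, M) = 2*M² (A(B, M) = (2*M)*M = 2*M²)
W(P, C) = -5 + P (W(P, C) = P - 5 = -5 + P)
y(a, R) = -5 + a
-7*y(A(0, 9), -56) = -7*(-5 + 2*9²) = -7*(-5 + 2*81) = -7*(-5 + 162) = -7*157 = -1099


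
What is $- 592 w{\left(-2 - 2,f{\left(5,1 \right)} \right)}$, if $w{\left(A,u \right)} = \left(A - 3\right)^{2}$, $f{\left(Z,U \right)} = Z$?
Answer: $-29008$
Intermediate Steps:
$w{\left(A,u \right)} = \left(-3 + A\right)^{2}$
$- 592 w{\left(-2 - 2,f{\left(5,1 \right)} \right)} = - 592 \left(-3 - 4\right)^{2} = - 592 \left(-7\right)^{2} = \left(-592\right) 49 = -29008$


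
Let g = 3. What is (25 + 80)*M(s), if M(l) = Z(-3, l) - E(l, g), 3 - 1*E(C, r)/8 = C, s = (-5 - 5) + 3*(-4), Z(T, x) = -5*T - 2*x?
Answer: -14805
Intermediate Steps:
s = -22 (s = -10 - 12 = -22)
E(C, r) = 24 - 8*C
M(l) = -9 + 6*l (M(l) = (-5*(-3) - 2*l) - (24 - 8*l) = (15 - 2*l) + (-24 + 8*l) = -9 + 6*l)
(25 + 80)*M(s) = (25 + 80)*(-9 + 6*(-22)) = 105*(-9 - 132) = 105*(-141) = -14805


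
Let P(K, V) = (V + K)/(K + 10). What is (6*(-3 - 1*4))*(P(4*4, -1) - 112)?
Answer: 60837/13 ≈ 4679.8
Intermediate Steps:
P(K, V) = (K + V)/(10 + K)
(6*(-3 - 1*4))*(P(4*4, -1) - 112) = (6*(-3 - 1*4))*((4*4 - 1)/(10 + 4*4) - 112) = (6*(-3 - 4))*((16 - 1)/(10 + 16) - 112) = (6*(-7))*(15/26 - 112) = -42*((1/26)*15 - 112) = -42*(15/26 - 112) = -42*(-2897/26) = 60837/13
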